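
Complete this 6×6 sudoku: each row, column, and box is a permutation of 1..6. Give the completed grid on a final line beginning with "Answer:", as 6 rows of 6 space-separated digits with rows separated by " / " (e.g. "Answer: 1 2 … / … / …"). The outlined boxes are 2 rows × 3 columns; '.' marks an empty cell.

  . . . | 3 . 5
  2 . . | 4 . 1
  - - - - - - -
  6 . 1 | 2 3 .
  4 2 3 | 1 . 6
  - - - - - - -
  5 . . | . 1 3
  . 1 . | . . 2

Step 1. [r2c5∈{6}] r2c5 has the single candidate 6 ⇒ r2c5=6.
Step 2. [r5c4∈{6}] r5c4 is down to just 6 ⇒ r5c4=6.
Step 3. [r5c2∈{4}] r5c2's peers cover all but 4 ⇒ r5c2=4.
Step 4. [r1c2∈{6}] r1c2 has the single candidate 6 ⇒ r1c2=6.
Step 5. [r6c4∈{5}] r6c4's peers cover all but 5. So r6c4=5.
Step 6. [r3c2∈{5}] r3c2 is down to just 5. So r3c2=5.
Step 7. [r6c3∈{6}] r6c3 has the single candidate 6. So r6c3=6.
Step 8. [r1c3∈{4}] r1c3 has the single candidate 4. So r1c3=4.
Step 9. [r2c3∈{5}] r2c3's peers cover all but 5. So r2c3=5.
Step 10. [r1c5∈{2}] r1c5 is down to just 2. So r1c5=2.
Step 11. [r3c6∈{4}] r3c6 has the single candidate 4 ⇒ r3c6=4.
Step 12. [r5c3∈{2}] r5c3 has the single candidate 2 ⇒ r5c3=2.
Step 13. [r2c2∈{3}] nothing but 3 survives at r2c2, so r2c2=3.
Step 14. [r4c5∈{5}] r4c5's peers cover all but 5 ⇒ r4c5=5.
Step 15. [r1c1∈{1}] r1c1's peers cover all but 1 ⇒ r1c1=1.
Step 16. [r6c1∈{3}] only 3 remains possible at r6c1, so r6c1=3.
Step 17. [r6c5∈{4}] nothing but 4 survives at r6c5, so r6c5=4.

Answer: 1 6 4 3 2 5 / 2 3 5 4 6 1 / 6 5 1 2 3 4 / 4 2 3 1 5 6 / 5 4 2 6 1 3 / 3 1 6 5 4 2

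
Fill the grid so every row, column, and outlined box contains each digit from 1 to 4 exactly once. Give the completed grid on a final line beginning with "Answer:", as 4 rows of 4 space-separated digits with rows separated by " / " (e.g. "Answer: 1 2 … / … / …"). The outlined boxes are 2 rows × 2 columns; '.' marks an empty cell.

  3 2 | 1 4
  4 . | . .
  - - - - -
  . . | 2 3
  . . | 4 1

Step 1. [r2c2∈{1}] r2c2 is down to just 1. So r2c2=1.
Step 2. [r3c1∈{1}] only 1 remains possible at r3c1, so r3c1=1.
Step 3. [r2c3∈{3}] nothing but 3 survives at r2c3 ⇒ r2c3=3.
Step 4. [r2c4∈{2}] r2c4 has the single candidate 2 ⇒ r2c4=2.
Step 5. [r4c1∈{2}] nothing but 2 survives at r4c1 ⇒ r4c1=2.
Step 6. [r4c2∈{3}] r4c2 has the single candidate 3 ⇒ r4c2=3.
Step 7. [r3c2∈{4}] r3c2 is down to just 4 ⇒ r3c2=4.

Answer: 3 2 1 4 / 4 1 3 2 / 1 4 2 3 / 2 3 4 1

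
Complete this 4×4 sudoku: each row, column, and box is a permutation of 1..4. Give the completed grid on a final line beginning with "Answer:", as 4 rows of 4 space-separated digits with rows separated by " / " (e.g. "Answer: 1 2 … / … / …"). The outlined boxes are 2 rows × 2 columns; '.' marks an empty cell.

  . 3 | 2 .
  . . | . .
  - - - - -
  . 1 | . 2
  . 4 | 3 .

Step 1. [r2c3∈{1,4}] 1 has one home in col 3: r2c3, so r2c3=1.
Step 2. [r1c4∈{4}] only 4 remains possible at r1c4, so r1c4=4.
Step 3. [r4c1∈{2}] r4c1's peers cover all but 2. So r4c1=2.
Step 4. [r2c4∈{3}] r2c4 is down to just 3 ⇒ r2c4=3.
Step 5. [r1c1∈{1}] nothing but 1 survives at r1c1. So r1c1=1.
Step 6. [r3c1∈{3}] r3c1 is down to just 3. So r3c1=3.
Step 7. [r2c2∈{2}] r2c2 is down to just 2 ⇒ r2c2=2.
Step 8. [r4c4∈{1}] r4c4's peers cover all but 1 ⇒ r4c4=1.
Step 9. [r3c3∈{4}] nothing but 4 survives at r3c3, so r3c3=4.
Step 10. [r2c1∈{4}] only 4 remains possible at r2c1 ⇒ r2c1=4.

Answer: 1 3 2 4 / 4 2 1 3 / 3 1 4 2 / 2 4 3 1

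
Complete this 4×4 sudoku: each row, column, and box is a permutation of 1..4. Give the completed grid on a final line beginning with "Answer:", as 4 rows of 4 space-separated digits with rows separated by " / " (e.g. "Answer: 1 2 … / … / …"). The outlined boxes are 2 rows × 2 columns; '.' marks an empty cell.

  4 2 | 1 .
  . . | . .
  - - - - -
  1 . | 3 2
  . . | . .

Step 1. [r4c3∈{4}] only 4 remains possible at r4c3. So r4c3=4.
Step 2. [r2c1∈{3}] r2c1 has the single candidate 3, so r2c1=3.
Step 3. [r3c2∈{4}] r3c2 is down to just 4, so r3c2=4.
Step 4. [r4c1∈{2}] only 2 remains possible at r4c1. So r4c1=2.
Step 5. [r2c4∈{4}] r2c4 is down to just 4, so r2c4=4.
Step 6. [r2c2∈{1}] r2c2 is down to just 1, so r2c2=1.
Step 7. [r4c2∈{3}] r4c2 is down to just 3. So r4c2=3.
Step 8. [r4c4∈{1}] r4c4 has the single candidate 1 ⇒ r4c4=1.
Step 9. [r2c3∈{2}] r2c3 is down to just 2 ⇒ r2c3=2.
Step 10. [r1c4∈{3}] r1c4 is down to just 3, so r1c4=3.

Answer: 4 2 1 3 / 3 1 2 4 / 1 4 3 2 / 2 3 4 1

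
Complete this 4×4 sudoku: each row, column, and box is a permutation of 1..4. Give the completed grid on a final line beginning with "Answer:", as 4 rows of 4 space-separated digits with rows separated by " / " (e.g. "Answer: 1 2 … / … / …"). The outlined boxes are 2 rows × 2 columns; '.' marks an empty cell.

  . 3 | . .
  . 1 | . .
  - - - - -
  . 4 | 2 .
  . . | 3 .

Step 1. [r2c3∈{4}] r2c3's peers cover all but 4 ⇒ r2c3=4.
Step 2. [r2c1∈{2}] r2c1 is down to just 2. So r2c1=2.
Step 3. [r3c4∈{1}] r3c4 is down to just 1, so r3c4=1.
Step 4. [r1c4∈{2}] nothing but 2 survives at r1c4 ⇒ r1c4=2.
Step 5. [r4c1∈{1}] r4c1 has the single candidate 1, so r4c1=1.
Step 6. [r4c4∈{4}] r4c4's peers cover all but 4, so r4c4=4.
Step 7. [r4c2∈{2}] r4c2 has the single candidate 2, so r4c2=2.
Step 8. [r3c1∈{3}] r3c1 has the single candidate 3, so r3c1=3.
Step 9. [r1c3∈{1}] r1c3 has the single candidate 1, so r1c3=1.
Step 10. [r1c1∈{4}] r1c1's peers cover all but 4. So r1c1=4.
Step 11. [r2c4∈{3}] r2c4's peers cover all but 3, so r2c4=3.

Answer: 4 3 1 2 / 2 1 4 3 / 3 4 2 1 / 1 2 3 4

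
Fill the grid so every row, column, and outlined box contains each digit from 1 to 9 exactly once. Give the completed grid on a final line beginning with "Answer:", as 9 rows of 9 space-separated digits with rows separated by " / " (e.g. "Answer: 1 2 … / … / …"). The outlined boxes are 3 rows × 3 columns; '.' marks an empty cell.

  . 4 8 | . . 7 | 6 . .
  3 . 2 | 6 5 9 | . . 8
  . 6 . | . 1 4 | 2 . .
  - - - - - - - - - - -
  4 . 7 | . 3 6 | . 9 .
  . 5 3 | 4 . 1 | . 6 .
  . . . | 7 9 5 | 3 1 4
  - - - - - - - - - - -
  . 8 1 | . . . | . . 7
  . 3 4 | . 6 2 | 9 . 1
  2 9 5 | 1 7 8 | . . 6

Step 1. [r2c2∈{1,7}] across col 2, 7 lands solely at r2c2, so r2c2=7.
Step 2. [r9c7∈{4}] r9c7's peers cover all but 4. So r9c7=4.
Step 3. [r7c7∈{5}] r7c7's peers cover all but 5. So r7c7=5.
Step 4. [r5c5∈{2,8}] in col 5, 8 fits only at r5c5. So r5c5=8.
Step 5. [r9c8∈{3}] only 3 remains possible at r9c8 ⇒ r9c8=3.
Step 6. [r1c8∈{5}] nothing but 5 survives at r1c8, so r1c8=5.
Step 7. [r3c3∈{9}] r3c3 has the single candidate 9 ⇒ r3c3=9.
Step 8. [r4c4∈{2}] r4c4's peers cover all but 2. So r4c4=2.
Step 9. [r1c4∈{3}] r1c4 has the single candidate 3. So r1c4=3.
Step 10. [r6c3∈{6}] r6c3 has the single candidate 6, so r6c3=6.
Step 11. [r3c1∈{5}] r3c1 is down to just 5, so r3c1=5.
Step 12. [r8c4∈{5}] r8c4 has the single candidate 5. So r8c4=5.
Step 13. [r6c2∈{2}] r6c2's peers cover all but 2. So r6c2=2.
Step 14. [r3c8∈{7}] only 7 remains possible at r3c8 ⇒ r3c8=7.
Step 15. [r4c9∈{5}] r4c9 has the single candidate 5. So r4c9=5.
Step 16. [r6c1∈{8}] r6c1 is down to just 8 ⇒ r6c1=8.
Step 17. [r5c1∈{9}] r5c1 is down to just 9, so r5c1=9.
Step 18. [r1c9∈{9}] r1c9 has the single candidate 9, so r1c9=9.
Step 19. [r2c7∈{1}] r2c7 is down to just 1. So r2c7=1.
Step 20. [r1c1∈{1}] r1c1's peers cover all but 1. So r1c1=1.
Step 21. [r5c9∈{2}] nothing but 2 survives at r5c9 ⇒ r5c9=2.
Step 22. [r7c6∈{3}] r7c6's peers cover all but 3 ⇒ r7c6=3.
Step 23. [r8c8∈{8}] r8c8's peers cover all but 8, so r8c8=8.
Step 24. [r5c7∈{7}] r5c7's peers cover all but 7. So r5c7=7.
Step 25. [r8c1∈{7}] only 7 remains possible at r8c1. So r8c1=7.
Step 26. [r4c2∈{1}] r4c2 has the single candidate 1. So r4c2=1.
Step 27. [r7c4∈{9}] nothing but 9 survives at r7c4. So r7c4=9.
Step 28. [r7c5∈{4}] r7c5 has the single candidate 4 ⇒ r7c5=4.
Step 29. [r3c9∈{3}] r3c9 has the single candidate 3 ⇒ r3c9=3.
Step 30. [r4c7∈{8}] r4c7's peers cover all but 8. So r4c7=8.
Step 31. [r7c8∈{2}] r7c8's peers cover all but 2, so r7c8=2.
Step 32. [r2c8∈{4}] only 4 remains possible at r2c8 ⇒ r2c8=4.
Step 33. [r7c1∈{6}] nothing but 6 survives at r7c1, so r7c1=6.
Step 34. [r1c5∈{2}] r1c5 has the single candidate 2. So r1c5=2.
Step 35. [r3c4∈{8}] r3c4 is down to just 8. So r3c4=8.

Answer: 1 4 8 3 2 7 6 5 9 / 3 7 2 6 5 9 1 4 8 / 5 6 9 8 1 4 2 7 3 / 4 1 7 2 3 6 8 9 5 / 9 5 3 4 8 1 7 6 2 / 8 2 6 7 9 5 3 1 4 / 6 8 1 9 4 3 5 2 7 / 7 3 4 5 6 2 9 8 1 / 2 9 5 1 7 8 4 3 6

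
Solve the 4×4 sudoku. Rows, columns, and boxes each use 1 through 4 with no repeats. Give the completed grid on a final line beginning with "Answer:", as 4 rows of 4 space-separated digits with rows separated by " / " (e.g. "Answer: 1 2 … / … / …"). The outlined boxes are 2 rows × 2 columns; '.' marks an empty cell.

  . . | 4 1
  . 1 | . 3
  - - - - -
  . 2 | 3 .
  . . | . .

Step 1. [r4c2∈{3,4}] 4 has one home in col 2: r4c2, so r4c2=4.
Step 2. [r1c1∈{2,3}] in row 1, 2 fits only at r1c1. So r1c1=2.
Step 3. [r4c3∈{1,2}] col 3 places 1 nowhere but r4c3 ⇒ r4c3=1.
Step 4. [r3c1∈{1}] only 1 remains possible at r3c1. So r3c1=1.
Step 5. [r2c3∈{2}] r2c3 is down to just 2 ⇒ r2c3=2.
Step 6. [r3c4∈{4}] r3c4 is down to just 4. So r3c4=4.
Step 7. [r1c2∈{3}] r1c2 has the single candidate 3 ⇒ r1c2=3.
Step 8. [r4c1∈{3}] r4c1 has the single candidate 3. So r4c1=3.
Step 9. [r4c4∈{2}] nothing but 2 survives at r4c4. So r4c4=2.
Step 10. [r2c1∈{4}] r2c1's peers cover all but 4 ⇒ r2c1=4.

Answer: 2 3 4 1 / 4 1 2 3 / 1 2 3 4 / 3 4 1 2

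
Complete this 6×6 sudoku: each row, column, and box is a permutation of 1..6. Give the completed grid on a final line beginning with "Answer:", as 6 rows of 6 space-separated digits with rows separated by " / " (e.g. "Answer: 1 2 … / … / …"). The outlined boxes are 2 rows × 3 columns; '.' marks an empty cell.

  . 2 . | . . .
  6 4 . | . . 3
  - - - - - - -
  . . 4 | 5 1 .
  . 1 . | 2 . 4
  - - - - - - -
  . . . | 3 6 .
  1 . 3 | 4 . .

Step 1. [r5c2∈{5}] r5c2's peers cover all but 5, so r5c2=5.
Step 2. [r1c1∈{3,5}] in row 1, 3 fits only at r1c1 ⇒ r1c1=3.
Step 3. [r2c4∈{1}] r2c4's peers cover all but 1, so r2c4=1.
Step 4. [r2c3∈{5}] nothing but 5 survives at r2c3, so r2c3=5.
Step 5. [r3c6∈{6}] only 6 remains possible at r3c6, so r3c6=6.
Step 6. [r5c3∈{2}] r5c3's peers cover all but 2, so r5c3=2.
Step 7. [r6c6∈{2,5}] 2 has one home in col 6: r6c6, so r6c6=2.
Step 8. [r1c5∈{4,5}] row 1 places 4 nowhere but r1c5, so r1c5=4.
Step 9. [r3c1∈{2}] r3c1 has the single candidate 2. So r3c1=2.
Step 10. [r5c1∈{4}] r5c1 is down to just 4 ⇒ r5c1=4.
Step 11. [r5c6∈{1}] r5c6 has the single candidate 1. So r5c6=1.
Step 12. [r2c5∈{2}] r2c5 has the single candidate 2 ⇒ r2c5=2.
Step 13. [r4c3∈{6}] r4c3 is down to just 6. So r4c3=6.
Step 14. [r6c2∈{6}] r6c2 has the single candidate 6 ⇒ r6c2=6.
Step 15. [r6c5∈{5}] nothing but 5 survives at r6c5 ⇒ r6c5=5.
Step 16. [r4c5∈{3}] r4c5 has the single candidate 3. So r4c5=3.
Step 17. [r4c1∈{5}] r4c1 has the single candidate 5, so r4c1=5.
Step 18. [r3c2∈{3}] r3c2's peers cover all but 3. So r3c2=3.
Step 19. [r1c6∈{5}] r1c6's peers cover all but 5. So r1c6=5.
Step 20. [r1c4∈{6}] r1c4 has the single candidate 6, so r1c4=6.
Step 21. [r1c3∈{1}] r1c3's peers cover all but 1, so r1c3=1.

Answer: 3 2 1 6 4 5 / 6 4 5 1 2 3 / 2 3 4 5 1 6 / 5 1 6 2 3 4 / 4 5 2 3 6 1 / 1 6 3 4 5 2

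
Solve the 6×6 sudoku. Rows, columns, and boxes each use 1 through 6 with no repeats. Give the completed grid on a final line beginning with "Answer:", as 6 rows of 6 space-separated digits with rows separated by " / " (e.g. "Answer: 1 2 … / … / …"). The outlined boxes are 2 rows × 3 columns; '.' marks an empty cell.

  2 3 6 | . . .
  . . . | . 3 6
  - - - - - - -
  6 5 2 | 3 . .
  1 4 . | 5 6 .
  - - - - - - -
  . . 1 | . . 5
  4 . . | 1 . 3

Step 1. [r1c4∈{4}] nothing but 4 survives at r1c4. So r1c4=4.
Step 2. [r6c5∈{2}] r6c5's peers cover all but 2 ⇒ r6c5=2.
Step 3. [r1c6∈{1}] nothing but 1 survives at r1c6, so r1c6=1.
Step 4. [r5c2∈{2,6}] in row 5, 2 fits only at r5c2. So r5c2=2.
Step 5. [r2c3∈{4,5}] across row 2, 4 lands solely at r2c3, so r2c3=4.
Step 6. [r3c5∈{1,4}] row 3 places 1 nowhere but r3c5, so r3c5=1.
Step 7. [r1c5∈{5}] nothing but 5 survives at r1c5 ⇒ r1c5=5.
Step 8. [r5c5∈{4}] r5c5's peers cover all but 4 ⇒ r5c5=4.
Step 9. [r3c6∈{4}] r3c6 is down to just 4 ⇒ r3c6=4.
Step 10. [r4c3∈{3}] r4c3 is down to just 3 ⇒ r4c3=3.
Step 11. [r6c2∈{6}] r6c2's peers cover all but 6 ⇒ r6c2=6.
Step 12. [r5c1∈{3}] r5c1's peers cover all but 3. So r5c1=3.
Step 13. [r2c1∈{5}] r2c1's peers cover all but 5, so r2c1=5.
Step 14. [r2c4∈{2}] only 2 remains possible at r2c4, so r2c4=2.
Step 15. [r2c2∈{1}] only 1 remains possible at r2c2. So r2c2=1.
Step 16. [r6c3∈{5}] r6c3 is down to just 5, so r6c3=5.
Step 17. [r4c6∈{2}] r4c6 is down to just 2 ⇒ r4c6=2.
Step 18. [r5c4∈{6}] r5c4's peers cover all but 6 ⇒ r5c4=6.

Answer: 2 3 6 4 5 1 / 5 1 4 2 3 6 / 6 5 2 3 1 4 / 1 4 3 5 6 2 / 3 2 1 6 4 5 / 4 6 5 1 2 3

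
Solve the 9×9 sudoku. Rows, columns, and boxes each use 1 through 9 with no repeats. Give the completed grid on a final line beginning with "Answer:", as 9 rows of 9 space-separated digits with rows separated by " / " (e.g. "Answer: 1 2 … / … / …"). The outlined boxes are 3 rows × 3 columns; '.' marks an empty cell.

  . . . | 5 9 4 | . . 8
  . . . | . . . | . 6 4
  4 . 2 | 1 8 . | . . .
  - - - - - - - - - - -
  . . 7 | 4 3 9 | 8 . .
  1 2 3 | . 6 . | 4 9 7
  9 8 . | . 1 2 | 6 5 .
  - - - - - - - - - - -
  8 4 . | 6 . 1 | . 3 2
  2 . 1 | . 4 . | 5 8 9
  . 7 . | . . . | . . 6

Step 1. [r3c8∈{7}] r3c8 has the single candidate 7. So r3c8=7.
Step 2. [r8c2∈{3,6}] 6 has one home in row 8: r8c2, so r8c2=6.
Step 3. [r9c1∈{3,5}] r9c1 is the only open cell in box 7 admitting 3 ⇒ r9c1=3.
Step 4. [r4c2∈{5}] r4c2 is down to just 5 ⇒ r4c2=5.
Step 5. [r9c7∈{1}] r9c7's peers cover all but 1 ⇒ r9c7=1.
Step 6. [r9c4∈{2,8,9}] col 4 places 9 nowhere but r9c4. So r9c4=9.
Step 7. [r9c3∈{5}] r9c3's peers cover all but 5. So r9c3=5.
Step 8. [r2c4∈{2,3,7}] 2 has one home in col 4: r2c4 ⇒ r2c4=2.
Step 9. [r2c5∈{7}] only 7 remains possible at r2c5 ⇒ r2c5=7.
Step 10. [r2c6∈{3}] nothing but 3 survives at r2c6, so r2c6=3.
Step 11. [r2c7∈{9}] r2c7's peers cover all but 9. So r2c7=9.
Step 12. [r3c7∈{3}] only 3 remains possible at r3c7 ⇒ r3c7=3.
Step 13. [r1c8∈{1,2}] 1 has one home in box 3: r1c8. So r1c8=1.
Step 14. [r8c4∈{3,7}] across row 8, 3 lands solely at r8c4 ⇒ r8c4=3.
Step 15. [r1c1∈{6,7}] 7 has one home in row 1: r1c1. So r1c1=7.
Step 16. [r5c4∈{8}] nothing but 8 survives at r5c4. So r5c4=8.
Step 17. [r4c1∈{6}] r4c1 is down to just 6, so r4c1=6.
Step 18. [r3c6∈{6}] r3c6 is down to just 6 ⇒ r3c6=6.
Step 19. [r2c2∈{1}] nothing but 1 survives at r2c2 ⇒ r2c2=1.
Step 20. [r4c8∈{2}] r4c8 has the single candidate 2. So r4c8=2.
Step 21. [r7c5∈{5}] r7c5 has the single candidate 5, so r7c5=5.
Step 22. [r7c7∈{7}] r7c7 has the single candidate 7 ⇒ r7c7=7.
Step 23. [r6c4∈{7}] r6c4's peers cover all but 7 ⇒ r6c4=7.
Step 24. [r1c7∈{2}] r1c7's peers cover all but 2. So r1c7=2.
Step 25. [r7c3∈{9}] r7c3 has the single candidate 9. So r7c3=9.
Step 26. [r3c2∈{9}] r3c2's peers cover all but 9, so r3c2=9.
Step 27. [r9c5∈{2}] nothing but 2 survives at r9c5, so r9c5=2.
Step 28. [r3c9∈{5}] only 5 remains possible at r3c9, so r3c9=5.
Step 29. [r9c8∈{4}] r9c8's peers cover all but 4, so r9c8=4.
Step 30. [r2c1∈{5}] r2c1's peers cover all but 5. So r2c1=5.
Step 31. [r9c6∈{8}] r9c6's peers cover all but 8. So r9c6=8.
Step 32. [r8c6∈{7}] r8c6 has the single candidate 7. So r8c6=7.
Step 33. [r5c6∈{5}] nothing but 5 survives at r5c6, so r5c6=5.
Step 34. [r6c9∈{3}] r6c9's peers cover all but 3 ⇒ r6c9=3.
Step 35. [r6c3∈{4}] nothing but 4 survives at r6c3, so r6c3=4.
Step 36. [r4c9∈{1}] nothing but 1 survives at r4c9 ⇒ r4c9=1.
Step 37. [r2c3∈{8}] r2c3 is down to just 8, so r2c3=8.
Step 38. [r1c2∈{3}] only 3 remains possible at r1c2, so r1c2=3.
Step 39. [r1c3∈{6}] r1c3 has the single candidate 6. So r1c3=6.

Answer: 7 3 6 5 9 4 2 1 8 / 5 1 8 2 7 3 9 6 4 / 4 9 2 1 8 6 3 7 5 / 6 5 7 4 3 9 8 2 1 / 1 2 3 8 6 5 4 9 7 / 9 8 4 7 1 2 6 5 3 / 8 4 9 6 5 1 7 3 2 / 2 6 1 3 4 7 5 8 9 / 3 7 5 9 2 8 1 4 6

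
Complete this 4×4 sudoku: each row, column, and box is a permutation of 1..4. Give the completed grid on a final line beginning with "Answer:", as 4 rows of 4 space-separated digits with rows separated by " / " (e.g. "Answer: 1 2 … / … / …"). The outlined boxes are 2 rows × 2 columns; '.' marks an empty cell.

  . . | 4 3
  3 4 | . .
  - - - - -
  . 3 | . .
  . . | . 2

Step 1. [r4c2∈{1}] nothing but 1 survives at r4c2. So r4c2=1.
Step 2. [r3c3∈{1}] r3c3's peers cover all but 1. So r3c3=1.
Step 3. [r3c1∈{2,4}] r3c1 is the only open cell in row 3 admitting 2. So r3c1=2.
Step 4. [r1c2∈{2}] r1c2 has the single candidate 2, so r1c2=2.
Step 5. [r3c4∈{4}] r3c4's peers cover all but 4. So r3c4=4.
Step 6. [r1c1∈{1}] only 1 remains possible at r1c1 ⇒ r1c1=1.
Step 7. [r2c3∈{2}] nothing but 2 survives at r2c3, so r2c3=2.
Step 8. [r4c1∈{4}] only 4 remains possible at r4c1, so r4c1=4.
Step 9. [r4c3∈{3}] only 3 remains possible at r4c3. So r4c3=3.
Step 10. [r2c4∈{1}] only 1 remains possible at r2c4, so r2c4=1.

Answer: 1 2 4 3 / 3 4 2 1 / 2 3 1 4 / 4 1 3 2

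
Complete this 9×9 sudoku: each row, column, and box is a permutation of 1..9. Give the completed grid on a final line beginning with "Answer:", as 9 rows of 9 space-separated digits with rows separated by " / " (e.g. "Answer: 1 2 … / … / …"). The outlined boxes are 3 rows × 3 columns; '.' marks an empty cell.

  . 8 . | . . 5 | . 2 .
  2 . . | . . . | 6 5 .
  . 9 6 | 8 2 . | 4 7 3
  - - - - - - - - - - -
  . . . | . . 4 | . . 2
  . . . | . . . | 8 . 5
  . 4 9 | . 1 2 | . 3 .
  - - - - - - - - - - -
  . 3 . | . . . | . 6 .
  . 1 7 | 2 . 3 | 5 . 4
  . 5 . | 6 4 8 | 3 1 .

Step 1. [r8c5∈{9}] r8c5's peers cover all but 9 ⇒ r8c5=9.
Step 2. [r4c3∈{1,3,5,8}] 5 has one home in col 3: r4c3 ⇒ r4c3=5.
Step 3. [r2c2∈{7}] r2c2's peers cover all but 7 ⇒ r2c2=7.
Step 4. [r5c6∈{6,7,9}] in col 6, 6 fits only at r5c6 ⇒ r5c6=6.
Step 5. [r2c5∈{3}] r2c5 is down to just 3, so r2c5=3.
Step 6. [r5c5∈{7}] r5c5 is down to just 7. So r5c5=7.
Step 7. [r6c1∈{6,7,8}] row 6 places 8 nowhere but r6c1. So r6c1=8.
Step 8. [r3c6∈{1}] only 1 remains possible at r3c6, so r3c6=1.
Step 9. [r4c1∈{1,3,6,7}] across col 1, 7 lands solely at r4c1. So r4c1=7.
Step 10. [r9c9∈{7,9}] across row 9, 7 lands solely at r9c9. So r9c9=7.
Step 11. [r7c3∈{2,4,8}] 8 has one home in col 3: r7c3, so r7c3=8.
Step 12. [r7c9∈{9}] nothing but 9 survives at r7c9 ⇒ r7c9=9.
Step 13. [r1c9∈{1}] r1c9 has the single candidate 1, so r1c9=1.
Step 14. [r1c4∈{4,7,9}] r1c4 is the only open cell in row 1 admitting 7. So r1c4=7.
Step 15. [r4c8∈{9}] nothing but 9 survives at r4c8 ⇒ r4c8=9.
Step 16. [r2c4∈{4,9}] across col 4, 4 lands solely at r2c4 ⇒ r2c4=4.
Step 17. [r5c1∈{1,3}] col 1 places 1 nowhere but r5c1. So r5c1=1.
Step 18. [r5c3∈{2,3}] across box 4, 3 lands solely at r5c3, so r5c3=3.
Step 19. [r7c5∈{5}] nothing but 5 survives at r7c5 ⇒ r7c5=5.
Step 20. [r7c1∈{4}] nothing but 4 survives at r7c1 ⇒ r7c1=4.
Step 21. [r8c1∈{6}] only 6 remains possible at r8c1 ⇒ r8c1=6.
Step 22. [r3c1∈{5}] nothing but 5 survives at r3c1. So r3c1=5.
Step 23. [r5c8∈{4}] r5c8 is down to just 4 ⇒ r5c8=4.
Step 24. [r2c6∈{9}] r2c6 has the single candidate 9 ⇒ r2c6=9.
Step 25. [r2c9∈{8}] only 8 remains possible at r2c9, so r2c9=8.
Step 26. [r6c4∈{5}] only 5 remains possible at r6c4 ⇒ r6c4=5.
Step 27. [r6c9∈{6}] nothing but 6 survives at r6c9 ⇒ r6c9=6.
Step 28. [r8c8∈{8}] r8c8 is down to just 8, so r8c8=8.
Step 29. [r5c4∈{9}] r5c4 is down to just 9. So r5c4=9.
Step 30. [r9c1∈{9}] r9c1 has the single candidate 9. So r9c1=9.
Step 31. [r7c6∈{7}] r7c6 has the single candidate 7. So r7c6=7.
Step 32. [r2c3∈{1}] r2c3 has the single candidate 1 ⇒ r2c3=1.
Step 33. [r9c3∈{2}] only 2 remains possible at r9c3. So r9c3=2.
Step 34. [r4c5∈{8}] r4c5 has the single candidate 8. So r4c5=8.
Step 35. [r7c4∈{1}] nothing but 1 survives at r7c4. So r7c4=1.
Step 36. [r4c7∈{1}] nothing but 1 survives at r4c7. So r4c7=1.
Step 37. [r1c5∈{6}] r1c5 has the single candidate 6 ⇒ r1c5=6.
Step 38. [r1c7∈{9}] r1c7 has the single candidate 9. So r1c7=9.
Step 39. [r4c4∈{3}] r4c4 has the single candidate 3, so r4c4=3.
Step 40. [r5c2∈{2}] nothing but 2 survives at r5c2, so r5c2=2.
Step 41. [r7c7∈{2}] r7c7's peers cover all but 2 ⇒ r7c7=2.
Step 42. [r1c3∈{4}] r1c3 has the single candidate 4, so r1c3=4.
Step 43. [r6c7∈{7}] r6c7's peers cover all but 7. So r6c7=7.
Step 44. [r4c2∈{6}] nothing but 6 survives at r4c2, so r4c2=6.
Step 45. [r1c1∈{3}] only 3 remains possible at r1c1 ⇒ r1c1=3.

Answer: 3 8 4 7 6 5 9 2 1 / 2 7 1 4 3 9 6 5 8 / 5 9 6 8 2 1 4 7 3 / 7 6 5 3 8 4 1 9 2 / 1 2 3 9 7 6 8 4 5 / 8 4 9 5 1 2 7 3 6 / 4 3 8 1 5 7 2 6 9 / 6 1 7 2 9 3 5 8 4 / 9 5 2 6 4 8 3 1 7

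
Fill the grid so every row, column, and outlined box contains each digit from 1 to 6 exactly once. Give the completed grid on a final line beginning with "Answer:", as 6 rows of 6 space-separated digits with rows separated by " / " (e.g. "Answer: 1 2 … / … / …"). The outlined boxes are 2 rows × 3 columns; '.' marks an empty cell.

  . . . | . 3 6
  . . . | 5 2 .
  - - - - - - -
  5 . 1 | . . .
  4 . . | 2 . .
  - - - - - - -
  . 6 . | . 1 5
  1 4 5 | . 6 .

Step 1. [r4c2∈{3}] only 3 remains possible at r4c2. So r4c2=3.
Step 2. [r1c4∈{1,4}] 1 has one home in col 4: r1c4, so r1c4=1.
Step 3. [r1c1∈{2}] r1c1 is down to just 2 ⇒ r1c1=2.
Step 4. [r5c1∈{3}] r5c1 is down to just 3, so r5c1=3.
Step 5. [r2c3∈{3,4,6}] 3 has one home in row 2: r2c3. So r2c3=3.
Step 6. [r3c4∈{3,4,6}] r3c4 is the only open cell in row 3 admitting 6, so r3c4=6.
Step 7. [r3c6∈{3,4}] across row 3, 3 lands solely at r3c6, so r3c6=3.
Step 8. [r6c4∈{3}] only 3 remains possible at r6c4, so r6c4=3.
Step 9. [r5c4∈{4}] only 4 remains possible at r5c4. So r5c4=4.
Step 10. [r6c6∈{2}] r6c6 is down to just 2 ⇒ r6c6=2.
Step 11. [r5c3∈{2}] nothing but 2 survives at r5c3. So r5c3=2.
Step 12. [r2c6∈{4}] r2c6 has the single candidate 4. So r2c6=4.
Step 13. [r1c3∈{4}] nothing but 4 survives at r1c3. So r1c3=4.
Step 14. [r3c2∈{2}] only 2 remains possible at r3c2. So r3c2=2.
Step 15. [r2c1∈{6}] r2c1 is down to just 6 ⇒ r2c1=6.
Step 16. [r3c5∈{4}] nothing but 4 survives at r3c5 ⇒ r3c5=4.
Step 17. [r4c5∈{5}] r4c5 has the single candidate 5, so r4c5=5.
Step 18. [r2c2∈{1}] r2c2's peers cover all but 1 ⇒ r2c2=1.
Step 19. [r4c6∈{1}] r4c6's peers cover all but 1 ⇒ r4c6=1.
Step 20. [r1c2∈{5}] r1c2 is down to just 5, so r1c2=5.
Step 21. [r4c3∈{6}] nothing but 6 survives at r4c3 ⇒ r4c3=6.

Answer: 2 5 4 1 3 6 / 6 1 3 5 2 4 / 5 2 1 6 4 3 / 4 3 6 2 5 1 / 3 6 2 4 1 5 / 1 4 5 3 6 2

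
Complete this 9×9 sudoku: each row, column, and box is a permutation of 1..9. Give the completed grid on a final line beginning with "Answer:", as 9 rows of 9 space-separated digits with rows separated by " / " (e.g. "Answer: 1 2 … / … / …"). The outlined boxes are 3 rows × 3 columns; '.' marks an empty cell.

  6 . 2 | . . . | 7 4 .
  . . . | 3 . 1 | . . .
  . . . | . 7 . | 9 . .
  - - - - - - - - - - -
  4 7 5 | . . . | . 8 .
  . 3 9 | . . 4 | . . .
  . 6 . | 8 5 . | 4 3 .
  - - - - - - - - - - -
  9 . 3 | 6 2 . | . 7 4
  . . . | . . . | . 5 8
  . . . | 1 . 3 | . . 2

Step 1. [r2c7∈{2,5,6,8}] r2c7 is the only open cell in col 7 admitting 8 ⇒ r2c7=8.
Step 2. [r9c7∈{6}] r9c7's peers cover all but 6 ⇒ r9c7=6.
Step 3. [r6c3∈{1}] only 1 remains possible at r6c3 ⇒ r6c3=1.
Step 4. [r7c7∈{1}] only 1 remains possible at r7c7. So r7c7=1.
Step 5. [r3c1∈{1,3,5,8}] in col 1, 3 fits only at r3c1, so r3c1=3.
Step 6. [r4c7∈{2}] nothing but 2 survives at r4c7. So r4c7=2.
Step 7. [r4c4∈{9}] r4c4's peers cover all but 9 ⇒ r4c4=9.
Step 8. [r1c4∈{5}] r1c4 is down to just 5. So r1c4=5.
Step 9. [r4c6∈{6}] only 6 remains possible at r4c6, so r4c6=6.
Step 10. [r4c9∈{1}] only 1 remains possible at r4c9, so r4c9=1.
Step 11. [r2c5∈{4,6,9}] r2c5 is the only open cell in col 5 admitting 6 ⇒ r2c5=6.
Step 12. [r1c2∈{1,8,9}] across row 1, 1 lands solely at r1c2 ⇒ r1c2=1.
Step 13. [r3c4∈{2,4}] across box 2, 4 lands solely at r3c4 ⇒ r3c4=4.
Step 14. [r2c9∈{5}] r2c9 has the single candidate 5, so r2c9=5.
Step 15. [r8c4∈{7}] nothing but 7 survives at r8c4 ⇒ r8c4=7.
Step 16. [r9c1∈{5,7,8}] across col 1, 5 lands solely at r9c1, so r9c1=5.
Step 17. [r7c2∈{8}] only 8 remains possible at r7c2. So r7c2=8.
Step 18. [r9c2∈{4}] only 4 remains possible at r9c2. So r9c2=4.
Step 19. [r6c1∈{2}] r6c1's peers cover all but 2. So r6c1=2.
Step 20. [r8c6∈{9}] only 9 remains possible at r8c6, so r8c6=9.
Step 21. [r1c6∈{8}] only 8 remains possible at r1c6 ⇒ r1c6=8.
Step 22. [r5c8∈{6}] r5c8 has the single candidate 6 ⇒ r5c8=6.
Step 23. [r5c9∈{7}] nothing but 7 survives at r5c9, so r5c9=7.
Step 24. [r3c6∈{2}] only 2 remains possible at r3c6. So r3c6=2.
Step 25. [r2c1∈{7}] r2c1's peers cover all but 7, so r2c1=7.
Step 26. [r4c5∈{3}] only 3 remains possible at r4c5 ⇒ r4c5=3.
Step 27. [r8c5∈{4}] r8c5's peers cover all but 4. So r8c5=4.
Step 28. [r3c2∈{5}] nothing but 5 survives at r3c2, so r3c2=5.
Step 29. [r9c5∈{8}] r9c5 has the single candidate 8. So r9c5=8.
Step 30. [r5c5∈{1}] only 1 remains possible at r5c5 ⇒ r5c5=1.
Step 31. [r8c3∈{6}] r8c3 has the single candidate 6, so r8c3=6.
Step 32. [r1c9∈{3}] only 3 remains possible at r1c9 ⇒ r1c9=3.
Step 33. [r7c6∈{5}] r7c6 has the single candidate 5. So r7c6=5.
Step 34. [r1c5∈{9}] r1c5's peers cover all but 9. So r1c5=9.
Step 35. [r8c1∈{1}] r8c1's peers cover all but 1. So r8c1=1.
Step 36. [r8c2∈{2}] r8c2 is down to just 2 ⇒ r8c2=2.
Step 37. [r2c2∈{9}] nothing but 9 survives at r2c2, so r2c2=9.
Step 38. [r8c7∈{3}] only 3 remains possible at r8c7. So r8c7=3.
Step 39. [r2c8∈{2}] only 2 remains possible at r2c8. So r2c8=2.
Step 40. [r9c8∈{9}] r9c8 is down to just 9, so r9c8=9.
Step 41. [r6c9∈{9}] nothing but 9 survives at r6c9, so r6c9=9.
Step 42. [r3c8∈{1}] r3c8 is down to just 1 ⇒ r3c8=1.
Step 43. [r2c3∈{4}] nothing but 4 survives at r2c3, so r2c3=4.
Step 44. [r6c6∈{7}] nothing but 7 survives at r6c6, so r6c6=7.
Step 45. [r5c4∈{2}] r5c4 has the single candidate 2, so r5c4=2.
Step 46. [r5c1∈{8}] r5c1 has the single candidate 8, so r5c1=8.
Step 47. [r9c3∈{7}] r9c3 has the single candidate 7. So r9c3=7.
Step 48. [r3c3∈{8}] nothing but 8 survives at r3c3. So r3c3=8.
Step 49. [r5c7∈{5}] r5c7's peers cover all but 5 ⇒ r5c7=5.
Step 50. [r3c9∈{6}] r3c9's peers cover all but 6, so r3c9=6.

Answer: 6 1 2 5 9 8 7 4 3 / 7 9 4 3 6 1 8 2 5 / 3 5 8 4 7 2 9 1 6 / 4 7 5 9 3 6 2 8 1 / 8 3 9 2 1 4 5 6 7 / 2 6 1 8 5 7 4 3 9 / 9 8 3 6 2 5 1 7 4 / 1 2 6 7 4 9 3 5 8 / 5 4 7 1 8 3 6 9 2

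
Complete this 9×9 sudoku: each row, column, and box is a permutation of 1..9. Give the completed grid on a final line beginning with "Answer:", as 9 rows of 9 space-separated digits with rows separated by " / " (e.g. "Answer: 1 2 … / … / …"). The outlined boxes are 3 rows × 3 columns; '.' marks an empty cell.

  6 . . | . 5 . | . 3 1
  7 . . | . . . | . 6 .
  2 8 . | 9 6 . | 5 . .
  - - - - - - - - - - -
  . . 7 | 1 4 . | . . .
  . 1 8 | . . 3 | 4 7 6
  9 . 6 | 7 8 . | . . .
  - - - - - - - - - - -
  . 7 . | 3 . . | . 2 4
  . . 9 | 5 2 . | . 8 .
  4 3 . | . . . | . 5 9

Step 1. [r1c3∈{4}] nothing but 4 survives at r1c3 ⇒ r1c3=4.
Step 2. [r4c6∈{2,5,6,9}] r4c6 is the only open cell in row 4 admitting 6 ⇒ r4c6=6.
Step 3. [r8c1∈{1}] nothing but 1 survives at r8c1. So r8c1=1.
Step 4. [r5c1∈{5}] r5c1's peers cover all but 5, so r5c1=5.
Step 5. [r2c4∈{2,4,8}] 4 has one home in col 4: r2c4 ⇒ r2c4=4.
Step 6. [r4c9∈{2,3,5,8}] row 4 places 5 nowhere but r4c9. So r4c9=5.
Step 7. [r4c7∈{2,3,8,9}] 8 has one home in row 4: r4c7, so r4c7=8.
Step 8. [r9c5∈{1,7}] col 5 places 7 nowhere but r9c5, so r9c5=7.
Step 9. [r7c6∈{1,8,9}] across col 6, 9 lands solely at r7c6 ⇒ r7c6=9.
Step 10. [r7c7∈{1,6}] row 7 places 6 nowhere but r7c7 ⇒ r7c7=6.
Step 11. [r3c9∈{7}] r3c9 is down to just 7. So r3c9=7.
Step 12. [r3c6∈{1}] only 1 remains possible at r3c6, so r3c6=1.
Step 13. [r9c6∈{8}] r9c6 has the single candidate 8 ⇒ r9c6=8.
Step 14. [r2c6∈{2}] nothing but 2 survives at r2c6. So r2c6=2.
Step 15. [r6c9∈{2,3}] in col 9, 2 fits only at r6c9, so r6c9=2.
Step 16. [r2c7∈{9}] r2c7's peers cover all but 9. So r2c7=9.
Step 17. [r2c3∈{1,3,5}] r2c3 is the only open cell in row 2 admitting 1. So r2c3=1.
Step 18. [r6c7∈{1,3}] 3 has one home in row 6: r6c7 ⇒ r6c7=3.
Step 19. [r9c7∈{1}] nothing but 1 survives at r9c7 ⇒ r9c7=1.
Step 20. [r4c1∈{3}] nothing but 3 survives at r4c1. So r4c1=3.
Step 21. [r9c4∈{6}] nothing but 6 survives at r9c4, so r9c4=6.
Step 22. [r9c3∈{2}] only 2 remains possible at r9c3 ⇒ r9c3=2.
Step 23. [r3c8∈{4}] nothing but 4 survives at r3c8. So r3c8=4.
Step 24. [r7c3∈{5}] r7c3 has the single candidate 5. So r7c3=5.
Step 25. [r3c3∈{3}] r3c3 has the single candidate 3, so r3c3=3.
Step 26. [r1c2∈{9}] r1c2 is down to just 9, so r1c2=9.
Step 27. [r6c6∈{5}] only 5 remains possible at r6c6 ⇒ r6c6=5.
Step 28. [r7c1∈{8}] r7c1's peers cover all but 8. So r7c1=8.
Step 29. [r4c8∈{9}] only 9 remains possible at r4c8. So r4c8=9.
Step 30. [r8c7∈{7}] r8c7 has the single candidate 7, so r8c7=7.
Step 31. [r8c2∈{6}] nothing but 6 survives at r8c2 ⇒ r8c2=6.
Step 32. [r2c2∈{5}] r2c2's peers cover all but 5, so r2c2=5.
Step 33. [r1c4∈{8}] r1c4's peers cover all but 8, so r1c4=8.
Step 34. [r6c2∈{4}] nothing but 4 survives at r6c2, so r6c2=4.
Step 35. [r6c8∈{1}] r6c8 is down to just 1, so r6c8=1.
Step 36. [r8c6∈{4}] nothing but 4 survives at r8c6, so r8c6=4.
Step 37. [r8c9∈{3}] nothing but 3 survives at r8c9, so r8c9=3.
Step 38. [r2c9∈{8}] r2c9's peers cover all but 8, so r2c9=8.
Step 39. [r4c2∈{2}] r4c2 is down to just 2, so r4c2=2.
Step 40. [r2c5∈{3}] r2c5 is down to just 3 ⇒ r2c5=3.
Step 41. [r7c5∈{1}] r7c5 is down to just 1. So r7c5=1.
Step 42. [r5c4∈{2}] only 2 remains possible at r5c4, so r5c4=2.
Step 43. [r1c6∈{7}] r1c6 is down to just 7, so r1c6=7.
Step 44. [r1c7∈{2}] nothing but 2 survives at r1c7, so r1c7=2.
Step 45. [r5c5∈{9}] nothing but 9 survives at r5c5 ⇒ r5c5=9.

Answer: 6 9 4 8 5 7 2 3 1 / 7 5 1 4 3 2 9 6 8 / 2 8 3 9 6 1 5 4 7 / 3 2 7 1 4 6 8 9 5 / 5 1 8 2 9 3 4 7 6 / 9 4 6 7 8 5 3 1 2 / 8 7 5 3 1 9 6 2 4 / 1 6 9 5 2 4 7 8 3 / 4 3 2 6 7 8 1 5 9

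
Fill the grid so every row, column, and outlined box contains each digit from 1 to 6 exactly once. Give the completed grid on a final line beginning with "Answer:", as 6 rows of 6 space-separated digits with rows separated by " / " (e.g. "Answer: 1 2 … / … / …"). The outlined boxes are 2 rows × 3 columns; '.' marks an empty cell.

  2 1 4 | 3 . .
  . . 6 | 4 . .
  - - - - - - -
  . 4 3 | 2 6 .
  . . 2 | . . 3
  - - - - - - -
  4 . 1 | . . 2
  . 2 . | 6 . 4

Step 1. [r1c5∈{5}] r1c5's peers cover all but 5 ⇒ r1c5=5.
Step 2. [r4c4∈{1,5}] in col 4, 1 fits only at r4c4. So r4c4=1.
Step 3. [r5c2∈{3,5,6}] in row 5, 6 fits only at r5c2 ⇒ r5c2=6.
Step 4. [r4c2∈{5}] r4c2's peers cover all but 5. So r4c2=5.
Step 5. [r6c1∈{3,5}] in box 5, 3 fits only at r6c1 ⇒ r6c1=3.
Step 6. [r2c6∈{1}] nothing but 1 survives at r2c6 ⇒ r2c6=1.
Step 7. [r3c6∈{5}] only 5 remains possible at r3c6, so r3c6=5.
Step 8. [r4c5∈{4}] nothing but 4 survives at r4c5, so r4c5=4.
Step 9. [r2c5∈{2}] only 2 remains possible at r2c5. So r2c5=2.
Step 10. [r6c3∈{5}] r6c3 has the single candidate 5 ⇒ r6c3=5.
Step 11. [r5c4∈{5}] nothing but 5 survives at r5c4 ⇒ r5c4=5.
Step 12. [r6c5∈{1}] r6c5 has the single candidate 1. So r6c5=1.
Step 13. [r2c1∈{5}] nothing but 5 survives at r2c1, so r2c1=5.
Step 14. [r4c1∈{6}] only 6 remains possible at r4c1. So r4c1=6.
Step 15. [r1c6∈{6}] only 6 remains possible at r1c6, so r1c6=6.
Step 16. [r3c1∈{1}] r3c1 has the single candidate 1. So r3c1=1.
Step 17. [r5c5∈{3}] r5c5's peers cover all but 3 ⇒ r5c5=3.
Step 18. [r2c2∈{3}] r2c2 is down to just 3, so r2c2=3.

Answer: 2 1 4 3 5 6 / 5 3 6 4 2 1 / 1 4 3 2 6 5 / 6 5 2 1 4 3 / 4 6 1 5 3 2 / 3 2 5 6 1 4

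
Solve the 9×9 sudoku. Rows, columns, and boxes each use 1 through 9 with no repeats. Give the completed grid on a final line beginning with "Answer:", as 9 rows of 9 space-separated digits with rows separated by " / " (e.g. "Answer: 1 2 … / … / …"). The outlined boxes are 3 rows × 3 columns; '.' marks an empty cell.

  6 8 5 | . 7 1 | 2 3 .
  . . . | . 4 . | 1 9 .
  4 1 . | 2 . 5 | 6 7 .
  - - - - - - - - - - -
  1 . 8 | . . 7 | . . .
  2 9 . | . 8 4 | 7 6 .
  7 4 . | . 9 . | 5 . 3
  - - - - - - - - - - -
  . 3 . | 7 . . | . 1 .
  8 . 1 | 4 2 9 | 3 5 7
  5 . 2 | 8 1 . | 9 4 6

Step 1. [r3c5∈{3}] nothing but 3 survives at r3c5, so r3c5=3.
Step 2. [r7c6∈{6}] r7c6 is down to just 6 ⇒ r7c6=6.
Step 3. [r4c5∈{5,6}] r4c5 is the only open cell in col 5 admitting 6 ⇒ r4c5=6.
Step 4. [r5c4∈{1,3,5}] r5c4 is the only open cell in row 5 admitting 5 ⇒ r5c4=5.
Step 5. [r7c9∈{2,8}] r7c9 is the only open cell in row 7 admitting 2. So r7c9=2.
Step 6. [r2c3∈{3,7}] in col 3, 7 fits only at r2c3. So r2c3=7.
Step 7. [r6c8∈{2,8}] r6c8 is the only open cell in row 6 admitting 8, so r6c8=8.
Step 8. [r4c9∈{4,9}] r4c9 is the only open cell in row 4 admitting 9, so r4c9=9.
Step 9. [r7c1∈{9}] nothing but 9 survives at r7c1, so r7c1=9.
Step 10. [r2c9∈{5,8}] r2c9 is the only open cell in row 2 admitting 5, so r2c9=5.
Step 11. [r1c4∈{9}] only 9 remains possible at r1c4 ⇒ r1c4=9.
Step 12. [r6c6∈{2}] only 2 remains possible at r6c6, so r6c6=2.
Step 13. [r4c8∈{2}] nothing but 2 survives at r4c8. So r4c8=2.
Step 14. [r7c5∈{5}] r7c5 has the single candidate 5 ⇒ r7c5=5.
Step 15. [r9c6∈{3}] r9c6 has the single candidate 3 ⇒ r9c6=3.
Step 16. [r8c2∈{6}] r8c2 is down to just 6. So r8c2=6.
Step 17. [r4c2∈{5}] r4c2 is down to just 5 ⇒ r4c2=5.
Step 18. [r7c7∈{8}] r7c7 is down to just 8, so r7c7=8.
Step 19. [r4c7∈{4}] nothing but 4 survives at r4c7 ⇒ r4c7=4.
Step 20. [r6c3∈{6}] only 6 remains possible at r6c3. So r6c3=6.
Step 21. [r7c3∈{4}] nothing but 4 survives at r7c3. So r7c3=4.
Step 22. [r2c1∈{3}] r2c1 has the single candidate 3 ⇒ r2c1=3.
Step 23. [r9c2∈{7}] nothing but 7 survives at r9c2 ⇒ r9c2=7.
Step 24. [r2c2∈{2}] only 2 remains possible at r2c2 ⇒ r2c2=2.
Step 25. [r3c9∈{8}] r3c9's peers cover all but 8 ⇒ r3c9=8.
Step 26. [r2c6∈{8}] r2c6's peers cover all but 8, so r2c6=8.
Step 27. [r6c4∈{1}] nothing but 1 survives at r6c4, so r6c4=1.
Step 28. [r2c4∈{6}] r2c4's peers cover all but 6. So r2c4=6.
Step 29. [r3c3∈{9}] only 9 remains possible at r3c3. So r3c3=9.
Step 30. [r1c9∈{4}] only 4 remains possible at r1c9 ⇒ r1c9=4.
Step 31. [r5c3∈{3}] nothing but 3 survives at r5c3 ⇒ r5c3=3.
Step 32. [r5c9∈{1}] r5c9 is down to just 1, so r5c9=1.
Step 33. [r4c4∈{3}] nothing but 3 survives at r4c4, so r4c4=3.

Answer: 6 8 5 9 7 1 2 3 4 / 3 2 7 6 4 8 1 9 5 / 4 1 9 2 3 5 6 7 8 / 1 5 8 3 6 7 4 2 9 / 2 9 3 5 8 4 7 6 1 / 7 4 6 1 9 2 5 8 3 / 9 3 4 7 5 6 8 1 2 / 8 6 1 4 2 9 3 5 7 / 5 7 2 8 1 3 9 4 6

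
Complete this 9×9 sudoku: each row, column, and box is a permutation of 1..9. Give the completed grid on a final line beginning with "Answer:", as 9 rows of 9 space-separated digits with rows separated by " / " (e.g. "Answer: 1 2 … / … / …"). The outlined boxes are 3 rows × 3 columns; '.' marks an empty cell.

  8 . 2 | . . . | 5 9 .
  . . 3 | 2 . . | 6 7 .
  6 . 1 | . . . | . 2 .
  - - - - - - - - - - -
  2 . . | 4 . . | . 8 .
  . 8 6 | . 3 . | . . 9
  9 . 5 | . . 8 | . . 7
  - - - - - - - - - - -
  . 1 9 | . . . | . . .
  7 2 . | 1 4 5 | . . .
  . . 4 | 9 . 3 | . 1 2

Step 1. [r6c4∈{6}] r6c4 has the single candidate 6 ⇒ r6c4=6.
Step 2. [r4c9∈{1,3,5,6}] r4c9 is the only open cell in row 4 admitting 6, so r4c9=6.
Step 3. [r4c5∈{1,5,7,9}] across row 4, 5 lands solely at r4c5. So r4c5=5.
Step 4. [r7c9∈{3,4,5,8}] col 9 places 5 nowhere but r7c9 ⇒ r7c9=5.
Step 5. [r5c4∈{7}] r5c4 has the single candidate 7. So r5c4=7.
Step 6. [r7c4∈{8}] r7c4 has the single candidate 8 ⇒ r7c4=8.
Step 7. [r9c7∈{7,8}] in row 9, 8 fits only at r9c7 ⇒ r9c7=8.
Step 8. [r8c9∈{3}] r8c9 is down to just 3 ⇒ r8c9=3.
Step 9. [r9c5∈{6,7}] in row 9, 7 fits only at r9c5 ⇒ r9c5=7.
Step 10. [r6c8∈{3,4}] 3 has one home in col 8: r6c8, so r6c8=3.
Step 11. [r6c2∈{4}] r6c2's peers cover all but 4. So r6c2=4.
Step 12. [r2c1∈{4,5}] in col 1, 4 fits only at r2c1 ⇒ r2c1=4.
Step 13. [r4c7∈{1}] nothing but 1 survives at r4c7, so r4c7=1.
Step 14. [r6c5∈{1,2}] 1 has one home in row 6: r6c5. So r6c5=1.
Step 15. [r2c2∈{5,9}] in row 2, 5 fits only at r2c2, so r2c2=5.
Step 16. [r1c2∈{7}] r1c2 has the single candidate 7, so r1c2=7.
Step 17. [r7c5∈{2,6}] across col 5, 2 lands solely at r7c5, so r7c5=2.
Step 18. [r3c7∈{3,4}] r3c7 is the only open cell in col 7 admitting 3, so r3c7=3.
Step 19. [r3c2∈{9}] r3c2 is down to just 9 ⇒ r3c2=9.
Step 20. [r3c5∈{8}] r3c5 has the single candidate 8. So r3c5=8.
Step 21. [r7c6∈{6}] r7c6 is down to just 6 ⇒ r7c6=6.
Step 22. [r3c9∈{4}] nothing but 4 survives at r3c9 ⇒ r3c9=4.
Step 23. [r1c9∈{1}] r1c9's peers cover all but 1 ⇒ r1c9=1.
Step 24. [r7c8∈{4}] only 4 remains possible at r7c8 ⇒ r7c8=4.
Step 25. [r5c7∈{2,4}] across row 5, 4 lands solely at r5c7 ⇒ r5c7=4.
Step 26. [r2c5∈{9}] r2c5's peers cover all but 9 ⇒ r2c5=9.
Step 27. [r4c2∈{3}] r4c2's peers cover all but 3 ⇒ r4c2=3.
Step 28. [r3c4∈{5}] r3c4's peers cover all but 5, so r3c4=5.
Step 29. [r3c6∈{7}] only 7 remains possible at r3c6. So r3c6=7.
Step 30. [r6c7∈{2}] only 2 remains possible at r6c7, so r6c7=2.
Step 31. [r8c3∈{8}] nothing but 8 survives at r8c3 ⇒ r8c3=8.
Step 32. [r8c8∈{6}] r8c8 has the single candidate 6, so r8c8=6.
Step 33. [r7c7∈{7}] only 7 remains possible at r7c7, so r7c7=7.
Step 34. [r1c5∈{6}] r1c5 is down to just 6. So r1c5=6.
Step 35. [r5c1∈{1}] r5c1 has the single candidate 1 ⇒ r5c1=1.
Step 36. [r4c6∈{9}] nothing but 9 survives at r4c6. So r4c6=9.
Step 37. [r2c9∈{8}] r2c9's peers cover all but 8. So r2c9=8.
Step 38. [r1c4∈{3}] r1c4 is down to just 3. So r1c4=3.
Step 39. [r5c6∈{2}] r5c6's peers cover all but 2 ⇒ r5c6=2.
Step 40. [r4c3∈{7}] r4c3's peers cover all but 7 ⇒ r4c3=7.
Step 41. [r7c1∈{3}] r7c1 has the single candidate 3. So r7c1=3.
Step 42. [r9c1∈{5}] r9c1 has the single candidate 5 ⇒ r9c1=5.
Step 43. [r2c6∈{1}] only 1 remains possible at r2c6, so r2c6=1.
Step 44. [r8c7∈{9}] r8c7 has the single candidate 9 ⇒ r8c7=9.
Step 45. [r9c2∈{6}] r9c2 is down to just 6, so r9c2=6.
Step 46. [r1c6∈{4}] r1c6 has the single candidate 4, so r1c6=4.
Step 47. [r5c8∈{5}] r5c8's peers cover all but 5. So r5c8=5.

Answer: 8 7 2 3 6 4 5 9 1 / 4 5 3 2 9 1 6 7 8 / 6 9 1 5 8 7 3 2 4 / 2 3 7 4 5 9 1 8 6 / 1 8 6 7 3 2 4 5 9 / 9 4 5 6 1 8 2 3 7 / 3 1 9 8 2 6 7 4 5 / 7 2 8 1 4 5 9 6 3 / 5 6 4 9 7 3 8 1 2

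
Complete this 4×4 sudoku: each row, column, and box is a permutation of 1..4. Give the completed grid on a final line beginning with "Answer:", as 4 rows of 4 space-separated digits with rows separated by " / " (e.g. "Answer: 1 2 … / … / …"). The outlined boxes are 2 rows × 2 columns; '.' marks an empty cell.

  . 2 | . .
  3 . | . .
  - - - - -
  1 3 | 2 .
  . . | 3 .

Step 1. [r1c1∈{4}] r1c1 is down to just 4 ⇒ r1c1=4.
Step 2. [r1c3∈{1}] r1c3's peers cover all but 1. So r1c3=1.
Step 3. [r3c4∈{4}] r3c4 has the single candidate 4. So r3c4=4.
Step 4. [r4c2∈{4}] only 4 remains possible at r4c2, so r4c2=4.
Step 5. [r2c2∈{1}] r2c2 is down to just 1, so r2c2=1.
Step 6. [r1c4∈{3}] only 3 remains possible at r1c4, so r1c4=3.
Step 7. [r2c3∈{4}] only 4 remains possible at r2c3 ⇒ r2c3=4.
Step 8. [r2c4∈{2}] r2c4 has the single candidate 2 ⇒ r2c4=2.
Step 9. [r4c1∈{2}] r4c1 has the single candidate 2 ⇒ r4c1=2.
Step 10. [r4c4∈{1}] r4c4 has the single candidate 1. So r4c4=1.

Answer: 4 2 1 3 / 3 1 4 2 / 1 3 2 4 / 2 4 3 1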